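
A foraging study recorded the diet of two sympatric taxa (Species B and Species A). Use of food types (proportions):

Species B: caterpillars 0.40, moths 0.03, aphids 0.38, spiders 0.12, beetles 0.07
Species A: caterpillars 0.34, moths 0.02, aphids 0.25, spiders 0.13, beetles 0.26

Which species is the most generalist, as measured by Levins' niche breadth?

Σp_Bᵢ² = 0.40² + 0.03² + 0.38² + 0.12² + 0.07² = 0.1600 + 0.0009 + 0.1444 + 0.0144 + 0.0049 = 0.3246
B_B = 1 / 0.3246 = 3.0807
Σp_Aᵢ² = 0.34² + 0.02² + 0.25² + 0.13² + 0.26² = 0.1156 + 0.0004 + 0.0625 + 0.0169 + 0.0676 = 0.2630
B_A = 1 / 0.2630 = 3.8023
Highest B → broadest niche (most generalist): Species A (B = 3.80).

Species A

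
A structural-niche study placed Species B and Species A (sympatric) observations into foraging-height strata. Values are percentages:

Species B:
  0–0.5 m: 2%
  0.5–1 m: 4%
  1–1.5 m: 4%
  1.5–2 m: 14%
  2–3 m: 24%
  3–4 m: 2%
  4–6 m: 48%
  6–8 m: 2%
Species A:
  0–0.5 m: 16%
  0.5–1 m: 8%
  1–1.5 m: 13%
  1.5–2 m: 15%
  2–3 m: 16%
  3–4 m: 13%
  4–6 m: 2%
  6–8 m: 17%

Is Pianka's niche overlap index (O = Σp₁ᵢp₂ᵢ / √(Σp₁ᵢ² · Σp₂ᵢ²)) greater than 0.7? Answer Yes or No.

Convert percentages to proportions (divide by 100).
Σ p₁ᵢp₂ᵢ = 0.0032 + 0.0032 + 0.0052 + 0.0210 + 0.0384 + 0.0026 + 0.0096 + 0.0034 = 0.0866
Σp_1ᵢ² = 0.02² + 0.04² + 0.04² + 0.14² + 0.24² + 0.02² + 0.48² + 0.02² = 0.0004 + 0.0016 + 0.0016 + 0.0196 + 0.0576 + 0.0004 + 0.2304 + 0.0004 = 0.3120
Σp_2ᵢ² = 0.16² + 0.08² + 0.13² + 0.15² + 0.16² + 0.13² + 0.02² + 0.17² = 0.0256 + 0.0064 + 0.0169 + 0.0225 + 0.0256 + 0.0169 + 0.0004 + 0.0289 = 0.1432
O = 0.0866 / √(0.3120 × 0.1432) = 0.0866 / 0.21137 = 0.4097
O = 0.4097 < 0.7 → No.

No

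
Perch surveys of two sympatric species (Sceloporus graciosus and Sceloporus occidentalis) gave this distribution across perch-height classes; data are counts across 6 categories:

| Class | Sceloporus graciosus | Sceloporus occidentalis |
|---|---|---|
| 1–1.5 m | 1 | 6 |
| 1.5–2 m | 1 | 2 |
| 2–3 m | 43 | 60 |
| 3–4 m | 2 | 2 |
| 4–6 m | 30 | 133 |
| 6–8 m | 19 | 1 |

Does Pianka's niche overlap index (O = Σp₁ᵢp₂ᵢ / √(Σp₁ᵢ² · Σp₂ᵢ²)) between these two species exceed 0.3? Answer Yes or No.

Proportions for Sceloporus graciosus (n=96): 1/96=0.0104, 1/96=0.0104, 43/96=0.4479, 2/96=0.0208, 30/96=0.3125, 19/96=0.1979
Proportions for Sceloporus occidentalis (n=204): 6/204=0.0294, 2/204=0.0098, 60/204=0.2941, 2/204=0.0098, 133/204=0.6520, 1/204=0.0049
Σ p₁ᵢp₂ᵢ = 0.000306 + 0.000102 + 0.131727 + 0.000204 + 0.203750 + 0.000970 = 0.337059
Σp_1ᵢ² = 0.0104² + 0.0104² + 0.4479² + 0.0208² + 0.3125² + 0.1979² = 0.000108 + 0.000108 + 0.200614 + 0.000433 + 0.097656 + 0.039164 = 0.338083
Σp_2ᵢ² = 0.0294² + 0.0098² + 0.2941² + 0.0098² + 0.6520² + 0.0049² = 0.000864 + 0.000096 + 0.086495 + 0.000096 + 0.425104 + 0.000024 = 0.512679
O = 0.337059 / √(0.338083 × 0.512679) = 0.337059 / 0.4163269 = 0.8096
O = 0.8096 > 0.3 → Yes.

Yes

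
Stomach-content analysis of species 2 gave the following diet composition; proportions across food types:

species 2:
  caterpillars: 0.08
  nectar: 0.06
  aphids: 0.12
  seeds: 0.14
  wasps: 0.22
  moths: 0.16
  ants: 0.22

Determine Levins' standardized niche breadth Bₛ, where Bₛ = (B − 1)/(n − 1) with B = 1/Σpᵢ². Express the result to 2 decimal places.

Σpᵢ² = 0.08² + 0.06² + 0.12² + 0.14² + 0.22² + 0.16² + 0.22² = 0.0064 + 0.0036 + 0.0144 + 0.0196 + 0.0484 + 0.0256 + 0.0484 = 0.1664
B = 1 / 0.1664 = 6.0096
Bₛ = (B − 1)/(n − 1) = (6.0096 − 1)/(7 − 1) = 5.0096/6 = 0.8349

0.83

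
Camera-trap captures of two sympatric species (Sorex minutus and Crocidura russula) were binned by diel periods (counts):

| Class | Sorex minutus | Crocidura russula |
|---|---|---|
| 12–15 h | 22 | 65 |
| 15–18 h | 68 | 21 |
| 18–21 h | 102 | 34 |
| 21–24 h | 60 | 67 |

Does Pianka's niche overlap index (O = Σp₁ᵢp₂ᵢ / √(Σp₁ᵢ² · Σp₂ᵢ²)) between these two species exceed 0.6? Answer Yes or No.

Proportions for Sorex minutus (n=252): 22/252=0.0873, 68/252=0.2698, 102/252=0.4048, 60/252=0.2381
Proportions for Crocidura russula (n=187): 65/187=0.3476, 21/187=0.1123, 34/187=0.1818, 67/187=0.3583
Σ p₁ᵢp₂ᵢ = 0.030345 + 0.030299 + 0.073593 + 0.085311 = 0.219548
Σp_1ᵢ² = 0.0873² + 0.2698² + 0.4048² + 0.2381² = 0.007621 + 0.072792 + 0.163863 + 0.056692 = 0.300968
Σp_2ᵢ² = 0.3476² + 0.1123² + 0.1818² + 0.3583² = 0.120826 + 0.012611 + 0.033051 + 0.128379 = 0.294867
O = 0.219548 / √(0.300968 × 0.294867) = 0.219548 / 0.2979019 = 0.7370
O = 0.7370 > 0.6 → Yes.

Yes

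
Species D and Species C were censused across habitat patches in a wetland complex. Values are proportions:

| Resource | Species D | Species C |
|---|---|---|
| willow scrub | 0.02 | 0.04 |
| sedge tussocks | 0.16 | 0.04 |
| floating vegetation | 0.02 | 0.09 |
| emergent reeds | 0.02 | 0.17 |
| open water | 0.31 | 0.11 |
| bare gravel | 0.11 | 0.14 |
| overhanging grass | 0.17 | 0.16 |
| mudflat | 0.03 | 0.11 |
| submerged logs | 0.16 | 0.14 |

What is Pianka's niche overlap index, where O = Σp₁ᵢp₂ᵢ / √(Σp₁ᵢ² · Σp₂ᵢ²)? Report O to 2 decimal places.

Σ p₁ᵢp₂ᵢ = 0.0008 + 0.0064 + 0.0018 + 0.0034 + 0.0341 + 0.0154 + 0.0272 + 0.0033 + 0.0224 = 0.1148
Σp_1ᵢ² = 0.02² + 0.16² + 0.02² + 0.02² + 0.31² + 0.11² + 0.17² + 0.03² + 0.16² = 0.0004 + 0.0256 + 0.0004 + 0.0004 + 0.0961 + 0.0121 + 0.0289 + 0.0009 + 0.0256 = 0.1904
Σp_2ᵢ² = 0.04² + 0.04² + 0.09² + 0.17² + 0.11² + 0.14² + 0.16² + 0.11² + 0.14² = 0.0016 + 0.0016 + 0.0081 + 0.0289 + 0.0121 + 0.0196 + 0.0256 + 0.0121 + 0.0196 = 0.1292
O = 0.1148 / √(0.1904 × 0.1292) = 0.1148 / 0.15684 = 0.7320

0.73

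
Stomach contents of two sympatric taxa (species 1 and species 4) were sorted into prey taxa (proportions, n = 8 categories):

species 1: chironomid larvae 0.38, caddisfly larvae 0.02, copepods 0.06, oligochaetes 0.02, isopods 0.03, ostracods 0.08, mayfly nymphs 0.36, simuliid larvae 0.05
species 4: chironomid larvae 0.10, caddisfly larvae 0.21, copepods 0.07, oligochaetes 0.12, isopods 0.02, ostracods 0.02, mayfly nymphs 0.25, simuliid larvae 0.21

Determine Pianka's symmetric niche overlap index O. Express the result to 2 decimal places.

0.66

Σ p₁ᵢp₂ᵢ = 0.0380 + 0.0042 + 0.0042 + 0.0024 + 0.0006 + 0.0016 + 0.0900 + 0.0105 = 0.1515
Σp_1ᵢ² = 0.38² + 0.02² + 0.06² + 0.02² + 0.03² + 0.08² + 0.36² + 0.05² = 0.1444 + 0.0004 + 0.0036 + 0.0004 + 0.0009 + 0.0064 + 0.1296 + 0.0025 = 0.2882
Σp_2ᵢ² = 0.10² + 0.21² + 0.07² + 0.12² + 0.02² + 0.02² + 0.25² + 0.21² = 0.0100 + 0.0441 + 0.0049 + 0.0144 + 0.0004 + 0.0004 + 0.0625 + 0.0441 = 0.1808
O = 0.1515 / √(0.2882 × 0.1808) = 0.1515 / 0.22827 = 0.6637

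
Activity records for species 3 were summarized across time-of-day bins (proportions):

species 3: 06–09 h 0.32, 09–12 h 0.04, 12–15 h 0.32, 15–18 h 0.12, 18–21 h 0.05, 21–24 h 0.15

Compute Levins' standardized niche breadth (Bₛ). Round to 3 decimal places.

0.614

Σpᵢ² = 0.32² + 0.04² + 0.32² + 0.12² + 0.05² + 0.15² = 0.1024 + 0.0016 + 0.1024 + 0.0144 + 0.0025 + 0.0225 = 0.2458
B = 1 / 0.2458 = 4.06835
Bₛ = (B − 1)/(n − 1) = (4.06835 − 1)/(6 − 1) = 3.06835/5 = 0.61367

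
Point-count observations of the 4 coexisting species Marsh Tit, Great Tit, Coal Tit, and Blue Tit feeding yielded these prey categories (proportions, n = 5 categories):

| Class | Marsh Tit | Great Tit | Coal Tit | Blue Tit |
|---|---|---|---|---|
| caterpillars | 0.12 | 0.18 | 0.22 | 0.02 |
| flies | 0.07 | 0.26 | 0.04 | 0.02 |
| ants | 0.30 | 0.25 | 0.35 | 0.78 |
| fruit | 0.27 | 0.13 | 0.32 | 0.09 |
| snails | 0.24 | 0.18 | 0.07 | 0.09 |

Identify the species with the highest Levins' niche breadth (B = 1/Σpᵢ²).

Σp_Marsᵢ² = 0.12² + 0.07² + 0.30² + 0.27² + 0.24² = 0.0144 + 0.0049 + 0.0900 + 0.0729 + 0.0576 = 0.2398
B_Mars = 1 / 0.2398 = 4.1701
Σp_Greaᵢ² = 0.18² + 0.26² + 0.25² + 0.13² + 0.18² = 0.0324 + 0.0676 + 0.0625 + 0.0169 + 0.0324 = 0.2118
B_Grea = 1 / 0.2118 = 4.7214
Σp_Coalᵢ² = 0.22² + 0.04² + 0.35² + 0.32² + 0.07² = 0.0484 + 0.0016 + 0.1225 + 0.1024 + 0.0049 = 0.2798
B_Coal = 1 / 0.2798 = 3.5740
Σp_Blueᵢ² = 0.02² + 0.02² + 0.78² + 0.09² + 0.09² = 0.0004 + 0.0004 + 0.6084 + 0.0081 + 0.0081 = 0.6254
B_Blue = 1 / 0.6254 = 1.5990
Highest B → broadest niche (most generalist): Great Tit (B = 4.72).

Great Tit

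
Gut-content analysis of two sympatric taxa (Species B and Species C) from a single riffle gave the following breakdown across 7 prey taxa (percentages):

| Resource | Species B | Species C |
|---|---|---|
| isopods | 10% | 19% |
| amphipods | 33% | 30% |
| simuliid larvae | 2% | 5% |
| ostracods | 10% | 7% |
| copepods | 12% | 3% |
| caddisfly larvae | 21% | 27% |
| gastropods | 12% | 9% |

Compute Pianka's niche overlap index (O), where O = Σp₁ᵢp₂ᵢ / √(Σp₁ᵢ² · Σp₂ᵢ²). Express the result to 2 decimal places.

Convert percentages to proportions (divide by 100).
Σ p₁ᵢp₂ᵢ = 0.0190 + 0.0990 + 0.0010 + 0.0070 + 0.0036 + 0.0567 + 0.0108 = 0.1971
Σp_1ᵢ² = 0.10² + 0.33² + 0.02² + 0.10² + 0.12² + 0.21² + 0.12² = 0.0100 + 0.1089 + 0.0004 + 0.0100 + 0.0144 + 0.0441 + 0.0144 = 0.2022
Σp_2ᵢ² = 0.19² + 0.30² + 0.05² + 0.07² + 0.03² + 0.27² + 0.09² = 0.0361 + 0.0900 + 0.0025 + 0.0049 + 0.0009 + 0.0729 + 0.0081 = 0.2154
O = 0.1971 / √(0.2022 × 0.2154) = 0.1971 / 0.20870 = 0.9444

0.94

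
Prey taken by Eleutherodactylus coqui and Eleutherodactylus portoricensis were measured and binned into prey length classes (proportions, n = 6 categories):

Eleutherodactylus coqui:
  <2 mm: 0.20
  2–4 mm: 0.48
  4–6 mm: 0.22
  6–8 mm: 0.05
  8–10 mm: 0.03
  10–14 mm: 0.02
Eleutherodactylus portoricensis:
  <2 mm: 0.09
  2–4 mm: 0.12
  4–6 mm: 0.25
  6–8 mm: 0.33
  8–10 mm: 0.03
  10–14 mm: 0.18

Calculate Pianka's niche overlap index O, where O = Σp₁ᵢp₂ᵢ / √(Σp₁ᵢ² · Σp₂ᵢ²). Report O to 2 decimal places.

Σ p₁ᵢp₂ᵢ = 0.0180 + 0.0576 + 0.0550 + 0.0165 + 0.0009 + 0.0036 = 0.1516
Σp_1ᵢ² = 0.20² + 0.48² + 0.22² + 0.05² + 0.03² + 0.02² = 0.0400 + 0.2304 + 0.0484 + 0.0025 + 0.0009 + 0.0004 = 0.3226
Σp_2ᵢ² = 0.09² + 0.12² + 0.25² + 0.33² + 0.03² + 0.18² = 0.0081 + 0.0144 + 0.0625 + 0.1089 + 0.0009 + 0.0324 = 0.2272
O = 0.1516 / √(0.3226 × 0.2272) = 0.1516 / 0.27073 = 0.5600

0.56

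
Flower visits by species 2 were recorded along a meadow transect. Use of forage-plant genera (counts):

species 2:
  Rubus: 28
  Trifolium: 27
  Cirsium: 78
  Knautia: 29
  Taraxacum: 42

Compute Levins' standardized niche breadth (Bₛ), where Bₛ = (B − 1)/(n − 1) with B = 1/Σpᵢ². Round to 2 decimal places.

0.77

Proportions for species 2 (n=204): 28/204=0.1373, 27/204=0.1324, 78/204=0.3824, 29/204=0.1422, 42/204=0.2059
Σpᵢ² = 0.1373² + 0.1324² + 0.3824² + 0.1422² + 0.2059² = 0.018851 + 0.017530 + 0.146230 + 0.020221 + 0.042395 = 0.245227
B = 1 / 0.245227 = 4.0779
Bₛ = (B − 1)/(n − 1) = (4.0779 − 1)/(5 − 1) = 3.0779/4 = 0.7695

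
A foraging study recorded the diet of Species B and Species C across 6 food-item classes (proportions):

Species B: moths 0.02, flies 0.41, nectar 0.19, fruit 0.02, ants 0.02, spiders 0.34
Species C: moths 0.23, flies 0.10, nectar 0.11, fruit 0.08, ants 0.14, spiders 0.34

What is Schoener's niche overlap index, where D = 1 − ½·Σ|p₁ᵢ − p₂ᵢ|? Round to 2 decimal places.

0.61

Σ|p₁ᵢ − p₂ᵢ| = 0.21 + 0.31 + 0.08 + 0.06 + 0.12 + 0.00 = 0.78
D = 1 − ½ × 0.78 = 1 − 0.390 = 0.6100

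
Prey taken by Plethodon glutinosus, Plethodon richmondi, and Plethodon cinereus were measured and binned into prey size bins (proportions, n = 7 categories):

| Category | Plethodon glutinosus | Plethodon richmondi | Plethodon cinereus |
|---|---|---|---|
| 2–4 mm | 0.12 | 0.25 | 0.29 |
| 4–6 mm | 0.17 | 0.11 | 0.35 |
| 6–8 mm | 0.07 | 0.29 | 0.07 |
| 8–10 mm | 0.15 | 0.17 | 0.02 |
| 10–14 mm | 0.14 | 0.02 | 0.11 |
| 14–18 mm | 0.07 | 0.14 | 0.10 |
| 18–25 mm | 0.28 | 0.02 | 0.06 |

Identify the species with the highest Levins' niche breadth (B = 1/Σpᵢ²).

Plethodon glutinosus

Σp_glutᵢ² = 0.12² + 0.17² + 0.07² + 0.15² + 0.14² + 0.07² + 0.28² = 0.0144 + 0.0289 + 0.0049 + 0.0225 + 0.0196 + 0.0049 + 0.0784 = 0.1736
B_glut = 1 / 0.1736 = 5.7604
Σp_richᵢ² = 0.25² + 0.11² + 0.29² + 0.17² + 0.02² + 0.14² + 0.02² = 0.0625 + 0.0121 + 0.0841 + 0.0289 + 0.0004 + 0.0196 + 0.0004 = 0.2080
B_rich = 1 / 0.2080 = 4.8077
Σp_cineᵢ² = 0.29² + 0.35² + 0.07² + 0.02² + 0.11² + 0.10² + 0.06² = 0.0841 + 0.1225 + 0.0049 + 0.0004 + 0.0121 + 0.0100 + 0.0036 = 0.2376
B_cine = 1 / 0.2376 = 4.2088
Highest B → broadest niche (most generalist): Plethodon glutinosus (B = 5.76).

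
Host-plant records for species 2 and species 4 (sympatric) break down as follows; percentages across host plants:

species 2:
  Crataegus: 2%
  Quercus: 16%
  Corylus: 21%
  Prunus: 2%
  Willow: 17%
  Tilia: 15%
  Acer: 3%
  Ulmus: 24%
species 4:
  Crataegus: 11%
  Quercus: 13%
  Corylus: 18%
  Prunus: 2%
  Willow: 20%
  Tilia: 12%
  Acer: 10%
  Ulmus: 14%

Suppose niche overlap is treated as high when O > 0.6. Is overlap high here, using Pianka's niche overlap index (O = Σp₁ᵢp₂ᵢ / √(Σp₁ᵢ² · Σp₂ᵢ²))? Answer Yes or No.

Convert percentages to proportions (divide by 100).
Σ p₁ᵢp₂ᵢ = 0.0022 + 0.0208 + 0.0378 + 0.0004 + 0.0340 + 0.0180 + 0.0030 + 0.0336 = 0.1498
Σp_1ᵢ² = 0.02² + 0.16² + 0.21² + 0.02² + 0.17² + 0.15² + 0.03² + 0.24² = 0.0004 + 0.0256 + 0.0441 + 0.0004 + 0.0289 + 0.0225 + 0.0009 + 0.0576 = 0.1804
Σp_2ᵢ² = 0.11² + 0.13² + 0.18² + 0.02² + 0.20² + 0.12² + 0.10² + 0.14² = 0.0121 + 0.0169 + 0.0324 + 0.0004 + 0.0400 + 0.0144 + 0.0100 + 0.0196 = 0.1458
O = 0.1498 / √(0.1804 × 0.1458) = 0.1498 / 0.16218 = 0.9237
O = 0.9237 > 0.6 → Yes.

Yes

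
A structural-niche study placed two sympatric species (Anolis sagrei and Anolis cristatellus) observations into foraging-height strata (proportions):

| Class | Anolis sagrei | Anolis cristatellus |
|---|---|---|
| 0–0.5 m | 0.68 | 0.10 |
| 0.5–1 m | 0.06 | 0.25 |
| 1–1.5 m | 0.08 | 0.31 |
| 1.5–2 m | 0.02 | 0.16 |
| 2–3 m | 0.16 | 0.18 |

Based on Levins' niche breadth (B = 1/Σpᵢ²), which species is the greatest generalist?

Anolis cristatellus

Σp_sagrᵢ² = 0.68² + 0.06² + 0.08² + 0.02² + 0.16² = 0.4624 + 0.0036 + 0.0064 + 0.0004 + 0.0256 = 0.4984
B_sagr = 1 / 0.4984 = 2.0064
Σp_crisᵢ² = 0.10² + 0.25² + 0.31² + 0.16² + 0.18² = 0.0100 + 0.0625 + 0.0961 + 0.0256 + 0.0324 = 0.2266
B_cris = 1 / 0.2266 = 4.4131
Highest B → broadest niche (most generalist): Anolis cristatellus (B = 4.41).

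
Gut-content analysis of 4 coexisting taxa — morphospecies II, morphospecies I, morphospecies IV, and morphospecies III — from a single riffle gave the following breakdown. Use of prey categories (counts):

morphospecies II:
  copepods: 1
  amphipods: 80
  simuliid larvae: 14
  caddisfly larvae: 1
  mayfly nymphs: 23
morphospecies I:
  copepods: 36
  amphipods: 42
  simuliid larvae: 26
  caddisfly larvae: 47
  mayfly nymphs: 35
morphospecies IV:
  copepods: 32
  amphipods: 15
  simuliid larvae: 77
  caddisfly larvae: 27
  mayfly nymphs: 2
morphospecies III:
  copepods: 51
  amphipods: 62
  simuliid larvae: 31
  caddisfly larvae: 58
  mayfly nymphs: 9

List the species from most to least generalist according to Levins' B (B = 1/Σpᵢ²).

Proportions for morphospecies II (n=119): 1/119=0.0084, 80/119=0.6723, 14/119=0.1176, 1/119=0.0084, 23/119=0.1933
Proportions for morphospecies I (n=186): 36/186=0.1935, 42/186=0.2258, 26/186=0.1398, 47/186=0.2527, 35/186=0.1882
Proportions for morphospecies IV (n=153): 32/153=0.2092, 15/153=0.0980, 77/153=0.5033, 27/153=0.1765, 2/153=0.0131
Proportions for morphospecies III (n=211): 51/211=0.2417, 62/211=0.2938, 31/211=0.1469, 58/211=0.2749, 9/211=0.0427
Σp_IIᵢ² = 0.0084² + 0.6723² + 0.1176² + 0.0084² + 0.1933² = 0.000071 + 0.451987 + 0.013830 + 0.000071 + 0.037365 = 0.503324
B_II = 1 / 0.503324 = 1.9868
Σp_Iᵢ² = 0.1935² + 0.2258² + 0.1398² + 0.2527² + 0.1882² = 0.037442 + 0.050986 + 0.019544 + 0.063857 + 0.035419 = 0.207248
B_I = 1 / 0.207248 = 4.8251
Σp_IVᵢ² = 0.2092² + 0.0980² + 0.5033² + 0.1765² + 0.0131² = 0.043765 + 0.009604 + 0.253311 + 0.031152 + 0.000172 = 0.338004
B_IV = 1 / 0.338004 = 2.9585
Σp_IIIᵢ² = 0.2417² + 0.2938² + 0.1469² + 0.2749² + 0.0427² = 0.058419 + 0.086318 + 0.021580 + 0.075570 + 0.001823 = 0.243710
B_III = 1 / 0.243710 = 4.1032
Ranking by B (broadest → narrowest): morphospecies I (4.83) > morphospecies III (4.10) > morphospecies IV (2.96) > morphospecies II (1.99)

morphospecies I > morphospecies III > morphospecies IV > morphospecies II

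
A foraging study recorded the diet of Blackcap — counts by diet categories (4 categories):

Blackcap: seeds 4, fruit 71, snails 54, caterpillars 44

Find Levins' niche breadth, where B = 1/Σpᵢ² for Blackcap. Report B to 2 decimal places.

3.02

Proportions for Blackcap (n=173): 4/173=0.0231, 71/173=0.4104, 54/173=0.3121, 44/173=0.2543
Σpᵢ² = 0.0231² + 0.4104² + 0.3121² + 0.2543² = 0.000534 + 0.168428 + 0.097406 + 0.064668 = 0.331036
B = 1 / 0.331036 = 3.0208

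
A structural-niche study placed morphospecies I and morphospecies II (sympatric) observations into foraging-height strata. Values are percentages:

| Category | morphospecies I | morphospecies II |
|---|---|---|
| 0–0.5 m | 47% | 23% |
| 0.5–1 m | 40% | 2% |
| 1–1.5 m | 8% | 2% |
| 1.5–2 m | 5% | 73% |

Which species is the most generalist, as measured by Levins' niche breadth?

morphospecies I

Convert percentages to proportions (divide by 100).
Σp_Iᵢ² = 0.47² + 0.40² + 0.08² + 0.05² = 0.2209 + 0.1600 + 0.0064 + 0.0025 = 0.3898
B_I = 1 / 0.3898 = 2.5654
Σp_IIᵢ² = 0.23² + 0.02² + 0.02² + 0.73² = 0.0529 + 0.0004 + 0.0004 + 0.5329 = 0.5866
B_II = 1 / 0.5866 = 1.7047
Highest B → broadest niche (most generalist): morphospecies I (B = 2.57).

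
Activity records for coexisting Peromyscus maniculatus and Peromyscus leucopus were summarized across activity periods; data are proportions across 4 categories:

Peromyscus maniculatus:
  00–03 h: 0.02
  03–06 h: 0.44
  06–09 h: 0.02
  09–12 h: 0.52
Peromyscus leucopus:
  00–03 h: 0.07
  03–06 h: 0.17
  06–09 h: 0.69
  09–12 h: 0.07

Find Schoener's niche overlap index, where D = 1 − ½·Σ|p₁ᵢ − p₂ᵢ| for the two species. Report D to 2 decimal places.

0.28

Σ|p₁ᵢ − p₂ᵢ| = 0.05 + 0.27 + 0.67 + 0.45 = 1.44
D = 1 − ½ × 1.44 = 1 − 0.720 = 0.2800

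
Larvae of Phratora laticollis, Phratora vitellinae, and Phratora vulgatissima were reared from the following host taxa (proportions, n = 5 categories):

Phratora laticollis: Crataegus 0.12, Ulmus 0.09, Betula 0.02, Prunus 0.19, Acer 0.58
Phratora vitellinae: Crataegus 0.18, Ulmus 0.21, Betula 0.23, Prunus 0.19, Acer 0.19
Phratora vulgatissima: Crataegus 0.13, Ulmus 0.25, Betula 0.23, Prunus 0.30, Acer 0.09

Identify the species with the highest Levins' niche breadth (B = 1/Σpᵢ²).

Phratora vitellinae

Σp_latiᵢ² = 0.12² + 0.09² + 0.02² + 0.19² + 0.58² = 0.0144 + 0.0081 + 0.0004 + 0.0361 + 0.3364 = 0.3954
B_lati = 1 / 0.3954 = 2.5291
Σp_viteᵢ² = 0.18² + 0.21² + 0.23² + 0.19² + 0.19² = 0.0324 + 0.0441 + 0.0529 + 0.0361 + 0.0361 = 0.2016
B_vite = 1 / 0.2016 = 4.9603
Σp_vulgᵢ² = 0.13² + 0.25² + 0.23² + 0.30² + 0.09² = 0.0169 + 0.0625 + 0.0529 + 0.0900 + 0.0081 = 0.2304
B_vulg = 1 / 0.2304 = 4.3403
Highest B → broadest niche (most generalist): Phratora vitellinae (B = 4.96).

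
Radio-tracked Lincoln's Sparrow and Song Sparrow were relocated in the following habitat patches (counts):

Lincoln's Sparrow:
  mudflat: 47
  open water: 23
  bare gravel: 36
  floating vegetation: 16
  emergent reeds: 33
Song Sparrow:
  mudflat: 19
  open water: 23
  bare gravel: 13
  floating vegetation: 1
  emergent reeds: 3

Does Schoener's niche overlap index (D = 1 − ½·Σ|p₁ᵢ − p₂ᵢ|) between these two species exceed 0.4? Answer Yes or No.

Yes

Proportions for Lincoln's Sparrow (n=155): 47/155=0.3032, 23/155=0.1484, 36/155=0.2323, 16/155=0.1032, 33/155=0.2129
Proportions for Song Sparrow (n=59): 19/59=0.3220, 23/59=0.3898, 13/59=0.2203, 1/59=0.0169, 3/59=0.0508
Σ|p₁ᵢ − p₂ᵢ| = 0.0188 + 0.2414 + 0.0120 + 0.0863 + 0.1621 = 0.5206
D = 1 − ½ × 0.5206 = 1 − 0.26030 = 0.73970
D = 0.73970 > 0.4 → Yes.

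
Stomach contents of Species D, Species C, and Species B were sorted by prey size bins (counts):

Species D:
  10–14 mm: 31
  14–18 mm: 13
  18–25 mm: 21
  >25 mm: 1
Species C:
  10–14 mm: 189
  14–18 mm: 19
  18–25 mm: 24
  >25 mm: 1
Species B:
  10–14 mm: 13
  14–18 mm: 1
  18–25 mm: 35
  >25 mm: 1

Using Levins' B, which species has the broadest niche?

Proportions for Species D (n=66): 31/66=0.4697, 13/66=0.1970, 21/66=0.3182, 1/66=0.0152
Proportions for Species C (n=233): 189/233=0.8112, 19/233=0.0815, 24/233=0.1030, 1/233=0.0043
Proportions for Species B (n=50): 13/50=0.2600, 1/50=0.0200, 35/50=0.7000, 1/50=0.0200
Σp_Dᵢ² = 0.4697² + 0.1970² + 0.3182² + 0.0152² = 0.220618 + 0.038809 + 0.101251 + 0.000231 = 0.360909
B_D = 1 / 0.360909 = 2.7708
Σp_Cᵢ² = 0.8112² + 0.0815² + 0.1030² + 0.0043² = 0.658045 + 0.006642 + 0.010609 + 0.000018 = 0.675314
B_C = 1 / 0.675314 = 1.4808
Σp_Bᵢ² = 0.2600² + 0.0200² + 0.7000² + 0.0200² = 0.067600 + 0.000400 + 0.490000 + 0.000400 = 0.558400
B_B = 1 / 0.558400 = 1.7908
Highest B → broadest niche (most generalist): Species D (B = 2.77).

Species D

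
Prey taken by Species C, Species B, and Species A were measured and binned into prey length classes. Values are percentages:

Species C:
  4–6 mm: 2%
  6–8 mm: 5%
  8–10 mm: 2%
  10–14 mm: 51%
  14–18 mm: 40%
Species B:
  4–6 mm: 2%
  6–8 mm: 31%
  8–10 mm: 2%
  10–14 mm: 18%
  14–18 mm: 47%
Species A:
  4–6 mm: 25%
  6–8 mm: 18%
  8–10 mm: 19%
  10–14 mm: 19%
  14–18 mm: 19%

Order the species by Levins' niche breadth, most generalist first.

Species A > Species B > Species C

Convert percentages to proportions (divide by 100).
Σp_Cᵢ² = 0.02² + 0.05² + 0.02² + 0.51² + 0.40² = 0.0004 + 0.0025 + 0.0004 + 0.2601 + 0.1600 = 0.4234
B_C = 1 / 0.4234 = 2.3618
Σp_Bᵢ² = 0.02² + 0.31² + 0.02² + 0.18² + 0.47² = 0.0004 + 0.0961 + 0.0004 + 0.0324 + 0.2209 = 0.3502
B_B = 1 / 0.3502 = 2.8555
Σp_Aᵢ² = 0.25² + 0.18² + 0.19² + 0.19² + 0.19² = 0.0625 + 0.0324 + 0.0361 + 0.0361 + 0.0361 = 0.2032
B_A = 1 / 0.2032 = 4.9213
Ranking by B (broadest → narrowest): Species A (4.92) > Species B (2.86) > Species C (2.36)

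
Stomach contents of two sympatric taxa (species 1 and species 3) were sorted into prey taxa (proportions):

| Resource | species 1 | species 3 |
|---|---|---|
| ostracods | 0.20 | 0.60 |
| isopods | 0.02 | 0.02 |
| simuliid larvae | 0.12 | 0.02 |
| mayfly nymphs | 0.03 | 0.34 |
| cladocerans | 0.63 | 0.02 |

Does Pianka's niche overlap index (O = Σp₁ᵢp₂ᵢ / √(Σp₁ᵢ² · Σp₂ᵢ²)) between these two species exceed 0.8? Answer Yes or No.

No

Σ p₁ᵢp₂ᵢ = 0.1200 + 0.0004 + 0.0024 + 0.0102 + 0.0126 = 0.1456
Σp_1ᵢ² = 0.20² + 0.02² + 0.12² + 0.03² + 0.63² = 0.0400 + 0.0004 + 0.0144 + 0.0009 + 0.3969 = 0.4526
Σp_2ᵢ² = 0.60² + 0.02² + 0.02² + 0.34² + 0.02² = 0.3600 + 0.0004 + 0.0004 + 0.1156 + 0.0004 = 0.4768
O = 0.1456 / √(0.4526 × 0.4768) = 0.1456 / 0.46454 = 0.3134
O = 0.3134 < 0.8 → No.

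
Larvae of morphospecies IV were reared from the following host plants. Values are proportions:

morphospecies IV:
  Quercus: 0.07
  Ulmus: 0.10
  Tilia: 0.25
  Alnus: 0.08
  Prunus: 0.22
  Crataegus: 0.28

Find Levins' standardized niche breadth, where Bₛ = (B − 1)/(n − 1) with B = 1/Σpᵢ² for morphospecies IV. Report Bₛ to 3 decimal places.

Σpᵢ² = 0.07² + 0.10² + 0.25² + 0.08² + 0.22² + 0.28² = 0.0049 + 0.0100 + 0.0625 + 0.0064 + 0.0484 + 0.0784 = 0.2106
B = 1 / 0.2106 = 4.74834
Bₛ = (B − 1)/(n − 1) = (4.74834 − 1)/(6 − 1) = 3.74834/5 = 0.74967

0.750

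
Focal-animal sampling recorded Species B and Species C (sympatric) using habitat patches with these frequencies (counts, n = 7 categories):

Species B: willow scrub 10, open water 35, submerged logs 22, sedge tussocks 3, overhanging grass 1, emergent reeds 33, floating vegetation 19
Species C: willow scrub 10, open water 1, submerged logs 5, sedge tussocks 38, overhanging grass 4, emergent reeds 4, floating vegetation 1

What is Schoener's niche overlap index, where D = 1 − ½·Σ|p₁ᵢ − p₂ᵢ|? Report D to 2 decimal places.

Proportions for Species B (n=123): 10/123=0.0813, 35/123=0.2846, 22/123=0.1789, 3/123=0.0244, 1/123=0.0081, 33/123=0.2683, 19/123=0.1545
Proportions for Species C (n=63): 10/63=0.1587, 1/63=0.0159, 5/63=0.0794, 38/63=0.6032, 4/63=0.0635, 4/63=0.0635, 1/63=0.0159
Σ|p₁ᵢ − p₂ᵢ| = 0.0774 + 0.2687 + 0.0995 + 0.5788 + 0.0554 + 0.2048 + 0.1386 = 1.4232
D = 1 − ½ × 1.4232 = 1 − 0.71160 = 0.28840

0.29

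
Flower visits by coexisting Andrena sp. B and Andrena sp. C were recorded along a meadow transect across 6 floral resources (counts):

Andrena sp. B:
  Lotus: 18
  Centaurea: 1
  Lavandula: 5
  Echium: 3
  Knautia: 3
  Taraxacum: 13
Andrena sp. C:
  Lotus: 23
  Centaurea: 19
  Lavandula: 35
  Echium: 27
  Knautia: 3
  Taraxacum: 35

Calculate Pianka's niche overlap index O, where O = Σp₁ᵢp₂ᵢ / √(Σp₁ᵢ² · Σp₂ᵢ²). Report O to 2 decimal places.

Proportions for Andrena sp. B (n=43): 18/43=0.4186, 1/43=0.0233, 5/43=0.1163, 3/43=0.0698, 3/43=0.0698, 13/43=0.3023
Proportions for Andrena sp. C (n=142): 23/142=0.1620, 19/142=0.1338, 35/142=0.2465, 27/142=0.1901, 3/142=0.0211, 35/142=0.2465
Σ p₁ᵢp₂ᵢ = 0.067813 + 0.003118 + 0.028668 + 0.013269 + 0.001473 + 0.074517 = 0.188858
Σp_1ᵢ² = 0.4186² + 0.0233² + 0.1163² + 0.0698² + 0.0698² + 0.3023² = 0.175226 + 0.000543 + 0.013526 + 0.004872 + 0.004872 + 0.091385 = 0.290424
Σp_2ᵢ² = 0.1620² + 0.1338² + 0.2465² + 0.1901² + 0.0211² + 0.2465² = 0.026244 + 0.017902 + 0.060762 + 0.036138 + 0.000445 + 0.060762 = 0.202253
O = 0.188858 / √(0.290424 × 0.202253) = 0.188858 / 0.2423616 = 0.7792

0.78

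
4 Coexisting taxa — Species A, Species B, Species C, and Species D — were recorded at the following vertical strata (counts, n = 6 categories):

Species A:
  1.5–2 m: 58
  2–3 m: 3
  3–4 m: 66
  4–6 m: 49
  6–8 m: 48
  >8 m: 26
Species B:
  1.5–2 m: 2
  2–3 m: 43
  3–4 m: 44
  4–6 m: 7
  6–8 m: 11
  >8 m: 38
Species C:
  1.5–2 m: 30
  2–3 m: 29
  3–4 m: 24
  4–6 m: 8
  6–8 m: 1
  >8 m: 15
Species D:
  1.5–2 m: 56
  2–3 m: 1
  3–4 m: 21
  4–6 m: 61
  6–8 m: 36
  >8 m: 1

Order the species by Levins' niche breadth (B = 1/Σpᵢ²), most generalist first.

Proportions for Species A (n=250): 58/250=0.2320, 3/250=0.0120, 66/250=0.2640, 49/250=0.1960, 48/250=0.1920, 26/250=0.1040
Proportions for Species B (n=145): 2/145=0.0138, 43/145=0.2966, 44/145=0.3034, 7/145=0.0483, 11/145=0.0759, 38/145=0.2621
Proportions for Species C (n=107): 30/107=0.2804, 29/107=0.2710, 24/107=0.2243, 8/107=0.0748, 1/107=0.0093, 15/107=0.1402
Proportions for Species D (n=176): 56/176=0.3182, 1/176=0.0057, 21/176=0.1193, 61/176=0.3466, 36/176=0.2045, 1/176=0.0057
Σp_Aᵢ² = 0.2320² + 0.0120² + 0.2640² + 0.1960² + 0.1920² + 0.1040² = 0.053824 + 0.000144 + 0.069696 + 0.038416 + 0.036864 + 0.010816 = 0.209760
B_A = 1 / 0.209760 = 4.7674
Σp_Bᵢ² = 0.0138² + 0.2966² + 0.3034² + 0.0483² + 0.0759² + 0.2621² = 0.000190 + 0.087972 + 0.092052 + 0.002333 + 0.005761 + 0.068696 = 0.257004
B_B = 1 / 0.257004 = 3.8910
Σp_Cᵢ² = 0.2804² + 0.2710² + 0.2243² + 0.0748² + 0.0093² + 0.1402² = 0.078624 + 0.073441 + 0.050310 + 0.005595 + 0.000086 + 0.019656 = 0.227712
B_C = 1 / 0.227712 = 4.3915
Σp_Dᵢ² = 0.3182² + 0.0057² + 0.1193² + 0.3466² + 0.2045² + 0.0057² = 0.101251 + 0.000032 + 0.014232 + 0.120132 + 0.041820 + 0.000032 = 0.277499
B_D = 1 / 0.277499 = 3.6036
Ranking by B (broadest → narrowest): Species A (4.77) > Species C (4.39) > Species B (3.89) > Species D (3.60)

Species A > Species C > Species B > Species D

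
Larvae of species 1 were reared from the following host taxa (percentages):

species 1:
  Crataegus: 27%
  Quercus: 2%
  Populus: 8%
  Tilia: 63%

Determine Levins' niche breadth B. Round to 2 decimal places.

Convert percentages to proportions (divide by 100).
Σpᵢ² = 0.27² + 0.02² + 0.08² + 0.63² = 0.0729 + 0.0004 + 0.0064 + 0.3969 = 0.4766
B = 1 / 0.4766 = 2.0982

2.10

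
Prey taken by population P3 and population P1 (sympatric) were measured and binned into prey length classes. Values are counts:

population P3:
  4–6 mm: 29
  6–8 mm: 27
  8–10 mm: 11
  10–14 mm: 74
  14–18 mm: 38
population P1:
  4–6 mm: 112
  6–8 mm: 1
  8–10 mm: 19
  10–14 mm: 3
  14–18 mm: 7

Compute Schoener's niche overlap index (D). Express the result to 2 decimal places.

Proportions for population P3 (n=179): 29/179=0.1620, 27/179=0.1508, 11/179=0.0615, 74/179=0.4134, 38/179=0.2123
Proportions for population P1 (n=142): 112/142=0.7887, 1/142=0.0070, 19/142=0.1338, 3/142=0.0211, 7/142=0.0493
Σ|p₁ᵢ − p₂ᵢ| = 0.6267 + 0.1438 + 0.0723 + 0.3923 + 0.1630 = 1.3981
D = 1 − ½ × 1.3981 = 1 − 0.69905 = 0.30095

0.30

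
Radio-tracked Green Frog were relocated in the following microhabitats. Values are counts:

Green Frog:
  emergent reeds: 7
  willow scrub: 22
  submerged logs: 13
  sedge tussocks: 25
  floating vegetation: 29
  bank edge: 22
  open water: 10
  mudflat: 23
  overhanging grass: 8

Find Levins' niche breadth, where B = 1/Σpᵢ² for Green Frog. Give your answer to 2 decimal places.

7.56

Proportions for Green Frog (n=159): 7/159=0.0440, 22/159=0.1384, 13/159=0.0818, 25/159=0.1572, 29/159=0.1824, 22/159=0.1384, 10/159=0.0629, 23/159=0.1447, 8/159=0.0503
Σpᵢ² = 0.0440² + 0.1384² + 0.0818² + 0.1572² + 0.1824² + 0.1384² + 0.0629² + 0.1447² + 0.0503² = 0.001936 + 0.019155 + 0.006691 + 0.024712 + 0.033270 + 0.019155 + 0.003956 + 0.020938 + 0.002530 = 0.132343
B = 1 / 0.132343 = 7.5561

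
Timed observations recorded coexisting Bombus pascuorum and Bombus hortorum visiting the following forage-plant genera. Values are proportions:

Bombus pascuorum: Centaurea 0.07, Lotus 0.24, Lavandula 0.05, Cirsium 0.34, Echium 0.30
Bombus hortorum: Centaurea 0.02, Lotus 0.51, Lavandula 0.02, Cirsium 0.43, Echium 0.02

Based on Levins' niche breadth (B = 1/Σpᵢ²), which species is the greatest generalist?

Σp_pascᵢ² = 0.07² + 0.24² + 0.05² + 0.34² + 0.30² = 0.0049 + 0.0576 + 0.0025 + 0.1156 + 0.0900 = 0.2706
B_pasc = 1 / 0.2706 = 3.6955
Σp_hortᵢ² = 0.02² + 0.51² + 0.02² + 0.43² + 0.02² = 0.0004 + 0.2601 + 0.0004 + 0.1849 + 0.0004 = 0.4462
B_hort = 1 / 0.4462 = 2.2411
Highest B → broadest niche (most generalist): Bombus pascuorum (B = 3.70).

Bombus pascuorum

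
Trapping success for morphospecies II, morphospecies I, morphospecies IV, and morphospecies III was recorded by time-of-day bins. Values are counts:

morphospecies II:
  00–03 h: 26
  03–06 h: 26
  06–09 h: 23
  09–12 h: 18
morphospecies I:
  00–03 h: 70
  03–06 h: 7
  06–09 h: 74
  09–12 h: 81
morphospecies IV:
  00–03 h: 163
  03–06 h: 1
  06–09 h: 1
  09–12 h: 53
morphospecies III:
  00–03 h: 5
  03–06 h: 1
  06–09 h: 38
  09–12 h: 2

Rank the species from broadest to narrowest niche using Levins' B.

morphospecies II > morphospecies I > morphospecies IV > morphospecies III

Proportions for morphospecies II (n=93): 26/93=0.2796, 26/93=0.2796, 23/93=0.2473, 18/93=0.1935
Proportions for morphospecies I (n=232): 70/232=0.3017, 7/232=0.0302, 74/232=0.3190, 81/232=0.3491
Proportions for morphospecies IV (n=218): 163/218=0.7477, 1/218=0.0046, 1/218=0.0046, 53/218=0.2431
Proportions for morphospecies III (n=46): 5/46=0.1087, 1/46=0.0217, 38/46=0.8261, 2/46=0.0435
Σp_IIᵢ² = 0.2796² + 0.2796² + 0.2473² + 0.1935² = 0.078176 + 0.078176 + 0.061157 + 0.037442 = 0.254951
B_II = 1 / 0.254951 = 3.9223
Σp_Iᵢ² = 0.3017² + 0.0302² + 0.3190² + 0.3491² = 0.091023 + 0.000912 + 0.101761 + 0.121871 = 0.315567
B_I = 1 / 0.315567 = 3.1689
Σp_IVᵢ² = 0.7477² + 0.0046² + 0.0046² + 0.2431² = 0.559055 + 0.000021 + 0.000021 + 0.059098 = 0.618195
B_IV = 1 / 0.618195 = 1.6176
Σp_IIIᵢ² = 0.1087² + 0.0217² + 0.8261² + 0.0435² = 0.011816 + 0.000471 + 0.682441 + 0.001892 = 0.696620
B_III = 1 / 0.696620 = 1.4355
Ranking by B (broadest → narrowest): morphospecies II (3.92) > morphospecies I (3.17) > morphospecies IV (1.62) > morphospecies III (1.44)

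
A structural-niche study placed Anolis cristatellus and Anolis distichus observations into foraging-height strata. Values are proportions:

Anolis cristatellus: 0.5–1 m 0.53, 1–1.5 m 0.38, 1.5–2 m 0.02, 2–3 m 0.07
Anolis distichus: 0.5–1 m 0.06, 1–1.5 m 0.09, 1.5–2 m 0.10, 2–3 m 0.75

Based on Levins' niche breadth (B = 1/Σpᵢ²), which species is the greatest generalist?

Anolis cristatellus

Σp_crisᵢ² = 0.53² + 0.38² + 0.02² + 0.07² = 0.2809 + 0.1444 + 0.0004 + 0.0049 = 0.4306
B_cris = 1 / 0.4306 = 2.3223
Σp_distᵢ² = 0.06² + 0.09² + 0.10² + 0.75² = 0.0036 + 0.0081 + 0.0100 + 0.5625 = 0.5842
B_dist = 1 / 0.5842 = 1.7117
Highest B → broadest niche (most generalist): Anolis cristatellus (B = 2.32).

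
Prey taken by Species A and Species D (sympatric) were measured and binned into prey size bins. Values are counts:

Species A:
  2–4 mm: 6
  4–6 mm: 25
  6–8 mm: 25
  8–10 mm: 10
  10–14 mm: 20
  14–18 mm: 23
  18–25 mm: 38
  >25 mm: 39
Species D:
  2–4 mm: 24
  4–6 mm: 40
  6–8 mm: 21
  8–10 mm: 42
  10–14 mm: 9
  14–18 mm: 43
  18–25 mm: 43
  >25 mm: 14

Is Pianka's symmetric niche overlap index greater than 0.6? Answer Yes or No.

Proportions for Species A (n=186): 6/186=0.0323, 25/186=0.1344, 25/186=0.1344, 10/186=0.0538, 20/186=0.1075, 23/186=0.1237, 38/186=0.2043, 39/186=0.2097
Proportions for Species D (n=236): 24/236=0.1017, 40/236=0.1695, 21/236=0.0890, 42/236=0.1780, 9/236=0.0381, 43/236=0.1822, 43/236=0.1822, 14/236=0.0593
Σ p₁ᵢp₂ᵢ = 0.003285 + 0.022781 + 0.011962 + 0.009576 + 0.004096 + 0.022538 + 0.037223 + 0.012435 = 0.123896
Σp_1ᵢ² = 0.0323² + 0.1344² + 0.1344² + 0.0538² + 0.1075² + 0.1237² + 0.2043² + 0.2097² = 0.001043 + 0.018063 + 0.018063 + 0.002894 + 0.011556 + 0.015302 + 0.041738 + 0.043974 = 0.152633
Σp_2ᵢ² = 0.1017² + 0.1695² + 0.0890² + 0.1780² + 0.0381² + 0.1822² + 0.1822² + 0.0593² = 0.010343 + 0.028730 + 0.007921 + 0.031684 + 0.001452 + 0.033197 + 0.033197 + 0.003516 = 0.150040
O = 0.123896 / √(0.152633 × 0.150040) = 0.123896 / 0.1513309 = 0.8187
O = 0.8187 > 0.6 → Yes.

Yes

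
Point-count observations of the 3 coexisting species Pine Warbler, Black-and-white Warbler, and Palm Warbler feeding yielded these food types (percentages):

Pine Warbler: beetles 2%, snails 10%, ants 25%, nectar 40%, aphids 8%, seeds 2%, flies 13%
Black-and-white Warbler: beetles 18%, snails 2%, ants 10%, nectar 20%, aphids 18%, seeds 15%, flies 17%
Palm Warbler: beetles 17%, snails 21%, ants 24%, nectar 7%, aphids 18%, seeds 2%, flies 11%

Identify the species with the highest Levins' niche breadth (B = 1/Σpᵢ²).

Convert percentages to proportions (divide by 100).
Σp_Pineᵢ² = 0.02² + 0.10² + 0.25² + 0.40² + 0.08² + 0.02² + 0.13² = 0.0004 + 0.0100 + 0.0625 + 0.1600 + 0.0064 + 0.0004 + 0.0169 = 0.2566
B_Pine = 1 / 0.2566 = 3.8971
Σp_Blacᵢ² = 0.18² + 0.02² + 0.10² + 0.20² + 0.18² + 0.15² + 0.17² = 0.0324 + 0.0004 + 0.0100 + 0.0400 + 0.0324 + 0.0225 + 0.0289 = 0.1666
B_Blac = 1 / 0.1666 = 6.0024
Σp_Palmᵢ² = 0.17² + 0.21² + 0.24² + 0.07² + 0.18² + 0.02² + 0.11² = 0.0289 + 0.0441 + 0.0576 + 0.0049 + 0.0324 + 0.0004 + 0.0121 = 0.1804
B_Palm = 1 / 0.1804 = 5.5432
Highest B → broadest niche (most generalist): Black-and-white Warbler (B = 6.00).

Black-and-white Warbler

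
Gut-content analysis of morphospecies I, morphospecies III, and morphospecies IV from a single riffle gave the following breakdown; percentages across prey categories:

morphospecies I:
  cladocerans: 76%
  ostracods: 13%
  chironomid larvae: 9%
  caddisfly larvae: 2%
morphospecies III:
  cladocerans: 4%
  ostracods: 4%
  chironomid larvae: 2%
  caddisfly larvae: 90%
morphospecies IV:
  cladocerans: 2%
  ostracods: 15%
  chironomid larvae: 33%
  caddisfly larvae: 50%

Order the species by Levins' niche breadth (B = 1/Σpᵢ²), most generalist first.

Convert percentages to proportions (divide by 100).
Σp_Iᵢ² = 0.76² + 0.13² + 0.09² + 0.02² = 0.5776 + 0.0169 + 0.0081 + 0.0004 = 0.6030
B_I = 1 / 0.6030 = 1.6584
Σp_IIIᵢ² = 0.04² + 0.04² + 0.02² + 0.90² = 0.0016 + 0.0016 + 0.0004 + 0.8100 = 0.8136
B_III = 1 / 0.8136 = 1.2291
Σp_IVᵢ² = 0.02² + 0.15² + 0.33² + 0.50² = 0.0004 + 0.0225 + 0.1089 + 0.2500 = 0.3818
B_IV = 1 / 0.3818 = 2.6192
Ranking by B (broadest → narrowest): morphospecies IV (2.62) > morphospecies I (1.66) > morphospecies III (1.23)

morphospecies IV > morphospecies I > morphospecies III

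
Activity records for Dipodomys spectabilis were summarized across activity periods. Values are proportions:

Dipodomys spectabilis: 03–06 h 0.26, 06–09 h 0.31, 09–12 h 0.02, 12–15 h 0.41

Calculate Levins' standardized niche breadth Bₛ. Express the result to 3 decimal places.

0.670

Σpᵢ² = 0.26² + 0.31² + 0.02² + 0.41² = 0.0676 + 0.0961 + 0.0004 + 0.1681 = 0.3322
B = 1 / 0.3322 = 3.01023
Bₛ = (B − 1)/(n − 1) = (3.01023 − 1)/(4 − 1) = 2.01023/3 = 0.67008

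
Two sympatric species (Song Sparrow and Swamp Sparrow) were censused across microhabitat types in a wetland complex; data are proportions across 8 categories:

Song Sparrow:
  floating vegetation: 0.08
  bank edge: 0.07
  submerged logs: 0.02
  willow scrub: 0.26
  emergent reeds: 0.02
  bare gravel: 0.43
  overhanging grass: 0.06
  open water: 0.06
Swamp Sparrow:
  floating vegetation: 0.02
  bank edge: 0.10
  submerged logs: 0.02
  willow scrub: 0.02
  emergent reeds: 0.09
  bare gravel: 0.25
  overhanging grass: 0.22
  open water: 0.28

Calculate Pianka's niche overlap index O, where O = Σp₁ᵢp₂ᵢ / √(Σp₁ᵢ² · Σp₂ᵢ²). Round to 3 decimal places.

0.645

Σ p₁ᵢp₂ᵢ = 0.0016 + 0.0070 + 0.0004 + 0.0052 + 0.0018 + 0.1075 + 0.0132 + 0.0168 = 0.1535
Σp_1ᵢ² = 0.08² + 0.07² + 0.02² + 0.26² + 0.02² + 0.43² + 0.06² + 0.06² = 0.0064 + 0.0049 + 0.0004 + 0.0676 + 0.0004 + 0.1849 + 0.0036 + 0.0036 = 0.2718
Σp_2ᵢ² = 0.02² + 0.10² + 0.02² + 0.02² + 0.09² + 0.25² + 0.22² + 0.28² = 0.0004 + 0.0100 + 0.0004 + 0.0004 + 0.0081 + 0.0625 + 0.0484 + 0.0784 = 0.2086
O = 0.1535 / √(0.2718 × 0.2086) = 0.1535 / 0.238112 = 0.64465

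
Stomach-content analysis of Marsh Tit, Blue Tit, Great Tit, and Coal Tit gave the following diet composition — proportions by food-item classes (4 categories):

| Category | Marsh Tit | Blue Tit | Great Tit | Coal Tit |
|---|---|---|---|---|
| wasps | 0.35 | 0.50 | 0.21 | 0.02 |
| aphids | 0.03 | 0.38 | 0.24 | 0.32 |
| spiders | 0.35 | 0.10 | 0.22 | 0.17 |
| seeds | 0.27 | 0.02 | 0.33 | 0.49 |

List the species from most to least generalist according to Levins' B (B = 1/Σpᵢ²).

Σp_Marsᵢ² = 0.35² + 0.03² + 0.35² + 0.27² = 0.1225 + 0.0009 + 0.1225 + 0.0729 = 0.3188
B_Mars = 1 / 0.3188 = 3.1368
Σp_Blueᵢ² = 0.50² + 0.38² + 0.10² + 0.02² = 0.2500 + 0.1444 + 0.0100 + 0.0004 = 0.4048
B_Blue = 1 / 0.4048 = 2.4704
Σp_Greaᵢ² = 0.21² + 0.24² + 0.22² + 0.33² = 0.0441 + 0.0576 + 0.0484 + 0.1089 = 0.2590
B_Grea = 1 / 0.2590 = 3.8610
Σp_Coalᵢ² = 0.02² + 0.32² + 0.17² + 0.49² = 0.0004 + 0.1024 + 0.0289 + 0.2401 = 0.3718
B_Coal = 1 / 0.3718 = 2.6896
Ranking by B (broadest → narrowest): Great Tit (3.86) > Marsh Tit (3.14) > Coal Tit (2.69) > Blue Tit (2.47)

Great Tit > Marsh Tit > Coal Tit > Blue Tit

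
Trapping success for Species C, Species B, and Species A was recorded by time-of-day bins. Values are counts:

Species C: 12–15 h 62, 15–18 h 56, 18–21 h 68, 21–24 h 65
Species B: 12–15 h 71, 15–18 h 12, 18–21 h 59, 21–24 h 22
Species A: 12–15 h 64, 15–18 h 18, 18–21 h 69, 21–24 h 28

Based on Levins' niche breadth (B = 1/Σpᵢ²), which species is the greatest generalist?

Species C

Proportions for Species C (n=251): 62/251=0.2470, 56/251=0.2231, 68/251=0.2709, 65/251=0.2590
Proportions for Species B (n=164): 71/164=0.4329, 12/164=0.0732, 59/164=0.3598, 22/164=0.1341
Proportions for Species A (n=179): 64/179=0.3575, 18/179=0.1006, 69/179=0.3855, 28/179=0.1564
Σp_Cᵢ² = 0.2470² + 0.2231² + 0.2709² + 0.2590² = 0.061009 + 0.049774 + 0.073387 + 0.067081 = 0.251251
B_C = 1 / 0.251251 = 3.9801
Σp_Bᵢ² = 0.4329² + 0.0732² + 0.3598² + 0.1341² = 0.187402 + 0.005358 + 0.129456 + 0.017983 = 0.340199
B_B = 1 / 0.340199 = 2.9395
Σp_Aᵢ² = 0.3575² + 0.1006² + 0.3855² + 0.1564² = 0.127806 + 0.010120 + 0.148610 + 0.024461 = 0.310997
B_A = 1 / 0.310997 = 3.2155
Highest B → broadest niche (most generalist): Species C (B = 3.98).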